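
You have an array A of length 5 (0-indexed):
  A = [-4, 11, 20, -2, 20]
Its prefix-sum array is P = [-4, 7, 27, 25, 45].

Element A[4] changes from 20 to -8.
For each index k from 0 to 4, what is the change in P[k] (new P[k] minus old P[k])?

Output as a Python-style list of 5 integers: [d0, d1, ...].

Answer: [0, 0, 0, 0, -28]

Derivation:
Element change: A[4] 20 -> -8, delta = -28
For k < 4: P[k] unchanged, delta_P[k] = 0
For k >= 4: P[k] shifts by exactly -28
Delta array: [0, 0, 0, 0, -28]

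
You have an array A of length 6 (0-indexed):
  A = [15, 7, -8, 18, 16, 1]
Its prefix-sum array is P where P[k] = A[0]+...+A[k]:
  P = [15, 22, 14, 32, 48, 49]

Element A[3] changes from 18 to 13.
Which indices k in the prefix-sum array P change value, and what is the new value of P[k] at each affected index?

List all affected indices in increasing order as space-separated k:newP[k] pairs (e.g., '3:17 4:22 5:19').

P[k] = A[0] + ... + A[k]
P[k] includes A[3] iff k >= 3
Affected indices: 3, 4, ..., 5; delta = -5
  P[3]: 32 + -5 = 27
  P[4]: 48 + -5 = 43
  P[5]: 49 + -5 = 44

Answer: 3:27 4:43 5:44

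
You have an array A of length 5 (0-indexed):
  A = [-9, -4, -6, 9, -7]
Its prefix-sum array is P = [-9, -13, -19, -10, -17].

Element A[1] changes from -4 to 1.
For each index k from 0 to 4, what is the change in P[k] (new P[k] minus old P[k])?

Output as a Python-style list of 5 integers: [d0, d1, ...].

Answer: [0, 5, 5, 5, 5]

Derivation:
Element change: A[1] -4 -> 1, delta = 5
For k < 1: P[k] unchanged, delta_P[k] = 0
For k >= 1: P[k] shifts by exactly 5
Delta array: [0, 5, 5, 5, 5]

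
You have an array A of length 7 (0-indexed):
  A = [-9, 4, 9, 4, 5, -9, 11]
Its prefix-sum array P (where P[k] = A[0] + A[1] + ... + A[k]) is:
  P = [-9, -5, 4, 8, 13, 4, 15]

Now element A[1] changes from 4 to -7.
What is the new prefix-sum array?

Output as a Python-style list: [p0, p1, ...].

Answer: [-9, -16, -7, -3, 2, -7, 4]

Derivation:
Change: A[1] 4 -> -7, delta = -11
P[k] for k < 1: unchanged (A[1] not included)
P[k] for k >= 1: shift by delta = -11
  P[0] = -9 + 0 = -9
  P[1] = -5 + -11 = -16
  P[2] = 4 + -11 = -7
  P[3] = 8 + -11 = -3
  P[4] = 13 + -11 = 2
  P[5] = 4 + -11 = -7
  P[6] = 15 + -11 = 4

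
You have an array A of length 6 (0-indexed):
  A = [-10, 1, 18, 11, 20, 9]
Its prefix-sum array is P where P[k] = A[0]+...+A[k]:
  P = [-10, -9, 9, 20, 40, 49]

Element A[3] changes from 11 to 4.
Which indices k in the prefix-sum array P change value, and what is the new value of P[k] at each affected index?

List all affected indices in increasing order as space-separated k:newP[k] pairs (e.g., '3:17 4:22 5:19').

Answer: 3:13 4:33 5:42

Derivation:
P[k] = A[0] + ... + A[k]
P[k] includes A[3] iff k >= 3
Affected indices: 3, 4, ..., 5; delta = -7
  P[3]: 20 + -7 = 13
  P[4]: 40 + -7 = 33
  P[5]: 49 + -7 = 42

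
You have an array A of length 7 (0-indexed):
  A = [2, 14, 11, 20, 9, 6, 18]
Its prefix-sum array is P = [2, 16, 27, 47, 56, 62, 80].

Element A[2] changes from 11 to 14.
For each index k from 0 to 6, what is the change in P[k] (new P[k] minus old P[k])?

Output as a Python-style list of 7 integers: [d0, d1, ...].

Element change: A[2] 11 -> 14, delta = 3
For k < 2: P[k] unchanged, delta_P[k] = 0
For k >= 2: P[k] shifts by exactly 3
Delta array: [0, 0, 3, 3, 3, 3, 3]

Answer: [0, 0, 3, 3, 3, 3, 3]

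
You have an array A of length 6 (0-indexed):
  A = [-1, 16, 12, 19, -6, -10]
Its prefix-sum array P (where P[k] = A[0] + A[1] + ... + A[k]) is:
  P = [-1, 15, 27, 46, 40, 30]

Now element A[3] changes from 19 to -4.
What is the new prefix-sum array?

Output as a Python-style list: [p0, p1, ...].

Answer: [-1, 15, 27, 23, 17, 7]

Derivation:
Change: A[3] 19 -> -4, delta = -23
P[k] for k < 3: unchanged (A[3] not included)
P[k] for k >= 3: shift by delta = -23
  P[0] = -1 + 0 = -1
  P[1] = 15 + 0 = 15
  P[2] = 27 + 0 = 27
  P[3] = 46 + -23 = 23
  P[4] = 40 + -23 = 17
  P[5] = 30 + -23 = 7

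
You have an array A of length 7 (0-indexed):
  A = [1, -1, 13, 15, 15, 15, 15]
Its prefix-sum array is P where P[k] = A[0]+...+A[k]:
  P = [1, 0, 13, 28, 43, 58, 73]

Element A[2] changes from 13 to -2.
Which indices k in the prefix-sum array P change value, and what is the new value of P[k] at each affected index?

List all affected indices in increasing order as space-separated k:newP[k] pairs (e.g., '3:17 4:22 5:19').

Answer: 2:-2 3:13 4:28 5:43 6:58

Derivation:
P[k] = A[0] + ... + A[k]
P[k] includes A[2] iff k >= 2
Affected indices: 2, 3, ..., 6; delta = -15
  P[2]: 13 + -15 = -2
  P[3]: 28 + -15 = 13
  P[4]: 43 + -15 = 28
  P[5]: 58 + -15 = 43
  P[6]: 73 + -15 = 58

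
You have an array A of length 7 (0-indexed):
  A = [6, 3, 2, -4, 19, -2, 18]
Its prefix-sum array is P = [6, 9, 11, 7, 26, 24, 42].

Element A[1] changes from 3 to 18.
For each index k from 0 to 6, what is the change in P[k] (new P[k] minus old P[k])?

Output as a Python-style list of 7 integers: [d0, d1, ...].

Element change: A[1] 3 -> 18, delta = 15
For k < 1: P[k] unchanged, delta_P[k] = 0
For k >= 1: P[k] shifts by exactly 15
Delta array: [0, 15, 15, 15, 15, 15, 15]

Answer: [0, 15, 15, 15, 15, 15, 15]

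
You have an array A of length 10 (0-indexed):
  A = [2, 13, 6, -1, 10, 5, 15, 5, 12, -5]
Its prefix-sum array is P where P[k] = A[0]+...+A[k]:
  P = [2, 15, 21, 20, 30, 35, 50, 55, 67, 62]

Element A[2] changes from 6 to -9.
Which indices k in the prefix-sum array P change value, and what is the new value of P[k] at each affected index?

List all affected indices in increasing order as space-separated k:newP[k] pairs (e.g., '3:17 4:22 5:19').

Answer: 2:6 3:5 4:15 5:20 6:35 7:40 8:52 9:47

Derivation:
P[k] = A[0] + ... + A[k]
P[k] includes A[2] iff k >= 2
Affected indices: 2, 3, ..., 9; delta = -15
  P[2]: 21 + -15 = 6
  P[3]: 20 + -15 = 5
  P[4]: 30 + -15 = 15
  P[5]: 35 + -15 = 20
  P[6]: 50 + -15 = 35
  P[7]: 55 + -15 = 40
  P[8]: 67 + -15 = 52
  P[9]: 62 + -15 = 47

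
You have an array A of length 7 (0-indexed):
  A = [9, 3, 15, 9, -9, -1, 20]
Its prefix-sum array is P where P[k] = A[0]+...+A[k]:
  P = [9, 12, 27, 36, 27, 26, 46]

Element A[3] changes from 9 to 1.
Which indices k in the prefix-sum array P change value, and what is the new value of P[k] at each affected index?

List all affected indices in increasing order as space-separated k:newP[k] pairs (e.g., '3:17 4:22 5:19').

Answer: 3:28 4:19 5:18 6:38

Derivation:
P[k] = A[0] + ... + A[k]
P[k] includes A[3] iff k >= 3
Affected indices: 3, 4, ..., 6; delta = -8
  P[3]: 36 + -8 = 28
  P[4]: 27 + -8 = 19
  P[5]: 26 + -8 = 18
  P[6]: 46 + -8 = 38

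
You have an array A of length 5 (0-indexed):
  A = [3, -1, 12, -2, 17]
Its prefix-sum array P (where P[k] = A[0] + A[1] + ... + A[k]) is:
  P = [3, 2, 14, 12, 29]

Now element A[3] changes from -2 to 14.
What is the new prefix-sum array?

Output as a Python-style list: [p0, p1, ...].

Answer: [3, 2, 14, 28, 45]

Derivation:
Change: A[3] -2 -> 14, delta = 16
P[k] for k < 3: unchanged (A[3] not included)
P[k] for k >= 3: shift by delta = 16
  P[0] = 3 + 0 = 3
  P[1] = 2 + 0 = 2
  P[2] = 14 + 0 = 14
  P[3] = 12 + 16 = 28
  P[4] = 29 + 16 = 45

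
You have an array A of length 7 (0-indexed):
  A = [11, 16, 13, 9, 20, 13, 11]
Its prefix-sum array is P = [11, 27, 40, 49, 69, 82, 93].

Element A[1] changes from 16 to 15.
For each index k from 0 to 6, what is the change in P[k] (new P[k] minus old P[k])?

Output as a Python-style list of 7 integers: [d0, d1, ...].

Element change: A[1] 16 -> 15, delta = -1
For k < 1: P[k] unchanged, delta_P[k] = 0
For k >= 1: P[k] shifts by exactly -1
Delta array: [0, -1, -1, -1, -1, -1, -1]

Answer: [0, -1, -1, -1, -1, -1, -1]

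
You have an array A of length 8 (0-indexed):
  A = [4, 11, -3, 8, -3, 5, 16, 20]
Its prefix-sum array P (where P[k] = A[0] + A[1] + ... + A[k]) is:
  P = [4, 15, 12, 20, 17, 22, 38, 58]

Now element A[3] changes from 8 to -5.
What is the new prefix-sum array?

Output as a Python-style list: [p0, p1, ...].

Change: A[3] 8 -> -5, delta = -13
P[k] for k < 3: unchanged (A[3] not included)
P[k] for k >= 3: shift by delta = -13
  P[0] = 4 + 0 = 4
  P[1] = 15 + 0 = 15
  P[2] = 12 + 0 = 12
  P[3] = 20 + -13 = 7
  P[4] = 17 + -13 = 4
  P[5] = 22 + -13 = 9
  P[6] = 38 + -13 = 25
  P[7] = 58 + -13 = 45

Answer: [4, 15, 12, 7, 4, 9, 25, 45]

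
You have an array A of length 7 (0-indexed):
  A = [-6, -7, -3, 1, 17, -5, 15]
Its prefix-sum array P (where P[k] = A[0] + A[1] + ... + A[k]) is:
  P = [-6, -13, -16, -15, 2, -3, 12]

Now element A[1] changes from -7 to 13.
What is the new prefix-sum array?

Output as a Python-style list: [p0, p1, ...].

Change: A[1] -7 -> 13, delta = 20
P[k] for k < 1: unchanged (A[1] not included)
P[k] for k >= 1: shift by delta = 20
  P[0] = -6 + 0 = -6
  P[1] = -13 + 20 = 7
  P[2] = -16 + 20 = 4
  P[3] = -15 + 20 = 5
  P[4] = 2 + 20 = 22
  P[5] = -3 + 20 = 17
  P[6] = 12 + 20 = 32

Answer: [-6, 7, 4, 5, 22, 17, 32]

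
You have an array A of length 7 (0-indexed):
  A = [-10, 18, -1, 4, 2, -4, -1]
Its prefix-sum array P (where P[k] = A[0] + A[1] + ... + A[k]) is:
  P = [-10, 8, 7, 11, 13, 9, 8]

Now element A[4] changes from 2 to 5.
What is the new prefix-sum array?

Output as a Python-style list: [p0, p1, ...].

Change: A[4] 2 -> 5, delta = 3
P[k] for k < 4: unchanged (A[4] not included)
P[k] for k >= 4: shift by delta = 3
  P[0] = -10 + 0 = -10
  P[1] = 8 + 0 = 8
  P[2] = 7 + 0 = 7
  P[3] = 11 + 0 = 11
  P[4] = 13 + 3 = 16
  P[5] = 9 + 3 = 12
  P[6] = 8 + 3 = 11

Answer: [-10, 8, 7, 11, 16, 12, 11]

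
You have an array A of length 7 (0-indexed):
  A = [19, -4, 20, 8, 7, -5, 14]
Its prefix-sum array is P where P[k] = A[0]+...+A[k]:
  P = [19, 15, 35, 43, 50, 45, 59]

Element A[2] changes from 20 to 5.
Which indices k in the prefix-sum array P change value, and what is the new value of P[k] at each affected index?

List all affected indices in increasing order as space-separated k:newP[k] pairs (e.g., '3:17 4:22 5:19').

Answer: 2:20 3:28 4:35 5:30 6:44

Derivation:
P[k] = A[0] + ... + A[k]
P[k] includes A[2] iff k >= 2
Affected indices: 2, 3, ..., 6; delta = -15
  P[2]: 35 + -15 = 20
  P[3]: 43 + -15 = 28
  P[4]: 50 + -15 = 35
  P[5]: 45 + -15 = 30
  P[6]: 59 + -15 = 44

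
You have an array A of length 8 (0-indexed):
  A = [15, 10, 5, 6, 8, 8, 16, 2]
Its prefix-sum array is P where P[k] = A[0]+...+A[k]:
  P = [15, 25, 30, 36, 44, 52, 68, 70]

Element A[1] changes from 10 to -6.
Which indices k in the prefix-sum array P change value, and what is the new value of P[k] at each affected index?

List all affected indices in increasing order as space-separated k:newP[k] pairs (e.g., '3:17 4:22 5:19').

Answer: 1:9 2:14 3:20 4:28 5:36 6:52 7:54

Derivation:
P[k] = A[0] + ... + A[k]
P[k] includes A[1] iff k >= 1
Affected indices: 1, 2, ..., 7; delta = -16
  P[1]: 25 + -16 = 9
  P[2]: 30 + -16 = 14
  P[3]: 36 + -16 = 20
  P[4]: 44 + -16 = 28
  P[5]: 52 + -16 = 36
  P[6]: 68 + -16 = 52
  P[7]: 70 + -16 = 54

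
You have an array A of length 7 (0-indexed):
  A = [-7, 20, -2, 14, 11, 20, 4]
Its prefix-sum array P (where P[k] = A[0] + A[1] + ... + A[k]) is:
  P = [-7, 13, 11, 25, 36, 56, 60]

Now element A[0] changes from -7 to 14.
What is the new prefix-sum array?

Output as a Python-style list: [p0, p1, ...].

Answer: [14, 34, 32, 46, 57, 77, 81]

Derivation:
Change: A[0] -7 -> 14, delta = 21
P[k] for k < 0: unchanged (A[0] not included)
P[k] for k >= 0: shift by delta = 21
  P[0] = -7 + 21 = 14
  P[1] = 13 + 21 = 34
  P[2] = 11 + 21 = 32
  P[3] = 25 + 21 = 46
  P[4] = 36 + 21 = 57
  P[5] = 56 + 21 = 77
  P[6] = 60 + 21 = 81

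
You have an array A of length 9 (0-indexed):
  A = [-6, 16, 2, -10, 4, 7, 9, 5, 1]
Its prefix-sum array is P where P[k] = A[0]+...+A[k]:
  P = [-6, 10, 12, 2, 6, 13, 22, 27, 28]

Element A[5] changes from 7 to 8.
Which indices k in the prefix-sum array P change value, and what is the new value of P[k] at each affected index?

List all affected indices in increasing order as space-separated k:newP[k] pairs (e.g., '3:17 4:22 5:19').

Answer: 5:14 6:23 7:28 8:29

Derivation:
P[k] = A[0] + ... + A[k]
P[k] includes A[5] iff k >= 5
Affected indices: 5, 6, ..., 8; delta = 1
  P[5]: 13 + 1 = 14
  P[6]: 22 + 1 = 23
  P[7]: 27 + 1 = 28
  P[8]: 28 + 1 = 29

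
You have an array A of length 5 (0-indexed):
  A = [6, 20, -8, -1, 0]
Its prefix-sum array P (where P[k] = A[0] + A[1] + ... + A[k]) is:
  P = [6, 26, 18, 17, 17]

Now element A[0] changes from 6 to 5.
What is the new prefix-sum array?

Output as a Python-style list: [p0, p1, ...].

Answer: [5, 25, 17, 16, 16]

Derivation:
Change: A[0] 6 -> 5, delta = -1
P[k] for k < 0: unchanged (A[0] not included)
P[k] for k >= 0: shift by delta = -1
  P[0] = 6 + -1 = 5
  P[1] = 26 + -1 = 25
  P[2] = 18 + -1 = 17
  P[3] = 17 + -1 = 16
  P[4] = 17 + -1 = 16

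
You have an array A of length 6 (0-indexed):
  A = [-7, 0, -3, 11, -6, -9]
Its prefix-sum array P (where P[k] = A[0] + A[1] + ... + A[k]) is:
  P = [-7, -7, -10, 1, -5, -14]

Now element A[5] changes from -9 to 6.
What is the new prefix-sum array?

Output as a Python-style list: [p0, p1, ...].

Change: A[5] -9 -> 6, delta = 15
P[k] for k < 5: unchanged (A[5] not included)
P[k] for k >= 5: shift by delta = 15
  P[0] = -7 + 0 = -7
  P[1] = -7 + 0 = -7
  P[2] = -10 + 0 = -10
  P[3] = 1 + 0 = 1
  P[4] = -5 + 0 = -5
  P[5] = -14 + 15 = 1

Answer: [-7, -7, -10, 1, -5, 1]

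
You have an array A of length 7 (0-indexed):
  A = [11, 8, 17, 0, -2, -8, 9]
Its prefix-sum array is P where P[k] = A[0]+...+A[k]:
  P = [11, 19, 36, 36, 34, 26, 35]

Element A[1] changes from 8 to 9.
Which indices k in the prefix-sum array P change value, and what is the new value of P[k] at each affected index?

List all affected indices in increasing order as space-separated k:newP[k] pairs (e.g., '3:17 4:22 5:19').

Answer: 1:20 2:37 3:37 4:35 5:27 6:36

Derivation:
P[k] = A[0] + ... + A[k]
P[k] includes A[1] iff k >= 1
Affected indices: 1, 2, ..., 6; delta = 1
  P[1]: 19 + 1 = 20
  P[2]: 36 + 1 = 37
  P[3]: 36 + 1 = 37
  P[4]: 34 + 1 = 35
  P[5]: 26 + 1 = 27
  P[6]: 35 + 1 = 36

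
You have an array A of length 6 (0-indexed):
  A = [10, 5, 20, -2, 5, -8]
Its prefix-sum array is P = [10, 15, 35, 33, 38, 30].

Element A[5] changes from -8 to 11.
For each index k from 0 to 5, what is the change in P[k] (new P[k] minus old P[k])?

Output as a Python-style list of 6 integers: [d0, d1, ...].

Answer: [0, 0, 0, 0, 0, 19]

Derivation:
Element change: A[5] -8 -> 11, delta = 19
For k < 5: P[k] unchanged, delta_P[k] = 0
For k >= 5: P[k] shifts by exactly 19
Delta array: [0, 0, 0, 0, 0, 19]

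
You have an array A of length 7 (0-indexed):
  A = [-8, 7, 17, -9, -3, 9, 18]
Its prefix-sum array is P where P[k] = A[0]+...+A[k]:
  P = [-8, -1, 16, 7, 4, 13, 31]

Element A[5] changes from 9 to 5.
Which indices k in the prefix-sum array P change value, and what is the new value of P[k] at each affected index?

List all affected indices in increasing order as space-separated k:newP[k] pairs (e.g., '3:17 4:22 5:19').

Answer: 5:9 6:27

Derivation:
P[k] = A[0] + ... + A[k]
P[k] includes A[5] iff k >= 5
Affected indices: 5, 6, ..., 6; delta = -4
  P[5]: 13 + -4 = 9
  P[6]: 31 + -4 = 27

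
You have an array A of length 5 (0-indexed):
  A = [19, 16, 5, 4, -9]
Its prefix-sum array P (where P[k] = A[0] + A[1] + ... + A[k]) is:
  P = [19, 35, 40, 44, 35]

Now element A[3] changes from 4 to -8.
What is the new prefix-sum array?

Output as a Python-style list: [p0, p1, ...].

Change: A[3] 4 -> -8, delta = -12
P[k] for k < 3: unchanged (A[3] not included)
P[k] for k >= 3: shift by delta = -12
  P[0] = 19 + 0 = 19
  P[1] = 35 + 0 = 35
  P[2] = 40 + 0 = 40
  P[3] = 44 + -12 = 32
  P[4] = 35 + -12 = 23

Answer: [19, 35, 40, 32, 23]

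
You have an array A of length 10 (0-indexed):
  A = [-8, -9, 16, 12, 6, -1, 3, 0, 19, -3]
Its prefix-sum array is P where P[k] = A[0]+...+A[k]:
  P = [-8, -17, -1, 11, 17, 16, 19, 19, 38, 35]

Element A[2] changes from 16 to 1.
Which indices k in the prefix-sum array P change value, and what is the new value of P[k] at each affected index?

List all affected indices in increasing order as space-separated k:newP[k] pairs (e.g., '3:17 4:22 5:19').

P[k] = A[0] + ... + A[k]
P[k] includes A[2] iff k >= 2
Affected indices: 2, 3, ..., 9; delta = -15
  P[2]: -1 + -15 = -16
  P[3]: 11 + -15 = -4
  P[4]: 17 + -15 = 2
  P[5]: 16 + -15 = 1
  P[6]: 19 + -15 = 4
  P[7]: 19 + -15 = 4
  P[8]: 38 + -15 = 23
  P[9]: 35 + -15 = 20

Answer: 2:-16 3:-4 4:2 5:1 6:4 7:4 8:23 9:20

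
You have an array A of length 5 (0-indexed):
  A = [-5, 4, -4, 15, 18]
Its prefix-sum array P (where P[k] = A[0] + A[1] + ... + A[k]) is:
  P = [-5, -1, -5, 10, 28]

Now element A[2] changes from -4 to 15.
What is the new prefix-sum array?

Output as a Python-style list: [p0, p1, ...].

Answer: [-5, -1, 14, 29, 47]

Derivation:
Change: A[2] -4 -> 15, delta = 19
P[k] for k < 2: unchanged (A[2] not included)
P[k] for k >= 2: shift by delta = 19
  P[0] = -5 + 0 = -5
  P[1] = -1 + 0 = -1
  P[2] = -5 + 19 = 14
  P[3] = 10 + 19 = 29
  P[4] = 28 + 19 = 47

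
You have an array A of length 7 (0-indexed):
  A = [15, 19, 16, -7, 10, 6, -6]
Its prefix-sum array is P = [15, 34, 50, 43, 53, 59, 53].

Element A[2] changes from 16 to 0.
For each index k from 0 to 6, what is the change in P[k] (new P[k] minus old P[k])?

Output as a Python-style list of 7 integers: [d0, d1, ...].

Element change: A[2] 16 -> 0, delta = -16
For k < 2: P[k] unchanged, delta_P[k] = 0
For k >= 2: P[k] shifts by exactly -16
Delta array: [0, 0, -16, -16, -16, -16, -16]

Answer: [0, 0, -16, -16, -16, -16, -16]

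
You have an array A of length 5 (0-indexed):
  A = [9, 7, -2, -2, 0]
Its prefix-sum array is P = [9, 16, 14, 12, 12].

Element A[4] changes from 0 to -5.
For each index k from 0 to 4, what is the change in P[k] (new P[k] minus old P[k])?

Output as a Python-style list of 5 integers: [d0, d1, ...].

Answer: [0, 0, 0, 0, -5]

Derivation:
Element change: A[4] 0 -> -5, delta = -5
For k < 4: P[k] unchanged, delta_P[k] = 0
For k >= 4: P[k] shifts by exactly -5
Delta array: [0, 0, 0, 0, -5]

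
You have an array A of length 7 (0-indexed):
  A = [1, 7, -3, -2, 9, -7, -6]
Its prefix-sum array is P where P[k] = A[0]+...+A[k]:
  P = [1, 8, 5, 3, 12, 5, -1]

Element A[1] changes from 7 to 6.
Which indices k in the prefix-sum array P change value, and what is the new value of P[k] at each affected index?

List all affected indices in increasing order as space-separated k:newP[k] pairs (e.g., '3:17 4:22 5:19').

P[k] = A[0] + ... + A[k]
P[k] includes A[1] iff k >= 1
Affected indices: 1, 2, ..., 6; delta = -1
  P[1]: 8 + -1 = 7
  P[2]: 5 + -1 = 4
  P[3]: 3 + -1 = 2
  P[4]: 12 + -1 = 11
  P[5]: 5 + -1 = 4
  P[6]: -1 + -1 = -2

Answer: 1:7 2:4 3:2 4:11 5:4 6:-2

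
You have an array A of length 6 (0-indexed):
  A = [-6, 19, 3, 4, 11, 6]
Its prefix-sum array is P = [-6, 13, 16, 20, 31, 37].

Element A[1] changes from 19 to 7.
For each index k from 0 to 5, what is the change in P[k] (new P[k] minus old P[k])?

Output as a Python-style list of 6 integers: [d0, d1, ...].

Answer: [0, -12, -12, -12, -12, -12]

Derivation:
Element change: A[1] 19 -> 7, delta = -12
For k < 1: P[k] unchanged, delta_P[k] = 0
For k >= 1: P[k] shifts by exactly -12
Delta array: [0, -12, -12, -12, -12, -12]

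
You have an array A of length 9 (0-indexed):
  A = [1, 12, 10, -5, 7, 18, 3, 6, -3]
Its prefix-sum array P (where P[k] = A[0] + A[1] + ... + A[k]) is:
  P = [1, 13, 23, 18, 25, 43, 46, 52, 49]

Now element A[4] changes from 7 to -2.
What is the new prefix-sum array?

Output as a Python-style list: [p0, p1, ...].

Answer: [1, 13, 23, 18, 16, 34, 37, 43, 40]

Derivation:
Change: A[4] 7 -> -2, delta = -9
P[k] for k < 4: unchanged (A[4] not included)
P[k] for k >= 4: shift by delta = -9
  P[0] = 1 + 0 = 1
  P[1] = 13 + 0 = 13
  P[2] = 23 + 0 = 23
  P[3] = 18 + 0 = 18
  P[4] = 25 + -9 = 16
  P[5] = 43 + -9 = 34
  P[6] = 46 + -9 = 37
  P[7] = 52 + -9 = 43
  P[8] = 49 + -9 = 40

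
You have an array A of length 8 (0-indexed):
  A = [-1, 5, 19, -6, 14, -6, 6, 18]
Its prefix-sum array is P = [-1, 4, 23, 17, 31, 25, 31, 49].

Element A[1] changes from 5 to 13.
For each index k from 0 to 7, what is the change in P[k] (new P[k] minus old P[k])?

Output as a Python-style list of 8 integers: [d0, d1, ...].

Answer: [0, 8, 8, 8, 8, 8, 8, 8]

Derivation:
Element change: A[1] 5 -> 13, delta = 8
For k < 1: P[k] unchanged, delta_P[k] = 0
For k >= 1: P[k] shifts by exactly 8
Delta array: [0, 8, 8, 8, 8, 8, 8, 8]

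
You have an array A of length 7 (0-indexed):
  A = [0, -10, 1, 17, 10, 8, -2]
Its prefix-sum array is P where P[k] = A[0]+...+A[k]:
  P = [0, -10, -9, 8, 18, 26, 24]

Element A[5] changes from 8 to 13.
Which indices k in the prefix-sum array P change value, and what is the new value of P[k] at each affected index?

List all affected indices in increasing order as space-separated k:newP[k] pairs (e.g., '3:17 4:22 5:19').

Answer: 5:31 6:29

Derivation:
P[k] = A[0] + ... + A[k]
P[k] includes A[5] iff k >= 5
Affected indices: 5, 6, ..., 6; delta = 5
  P[5]: 26 + 5 = 31
  P[6]: 24 + 5 = 29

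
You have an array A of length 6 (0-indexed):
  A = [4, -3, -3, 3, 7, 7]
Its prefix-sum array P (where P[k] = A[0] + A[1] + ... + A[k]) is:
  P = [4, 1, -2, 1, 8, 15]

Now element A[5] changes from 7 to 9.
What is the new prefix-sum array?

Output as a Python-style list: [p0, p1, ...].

Change: A[5] 7 -> 9, delta = 2
P[k] for k < 5: unchanged (A[5] not included)
P[k] for k >= 5: shift by delta = 2
  P[0] = 4 + 0 = 4
  P[1] = 1 + 0 = 1
  P[2] = -2 + 0 = -2
  P[3] = 1 + 0 = 1
  P[4] = 8 + 0 = 8
  P[5] = 15 + 2 = 17

Answer: [4, 1, -2, 1, 8, 17]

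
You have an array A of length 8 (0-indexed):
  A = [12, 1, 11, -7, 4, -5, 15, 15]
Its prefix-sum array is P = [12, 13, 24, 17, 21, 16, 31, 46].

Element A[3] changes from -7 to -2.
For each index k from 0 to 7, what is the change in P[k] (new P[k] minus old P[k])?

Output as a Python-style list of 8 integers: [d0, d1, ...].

Element change: A[3] -7 -> -2, delta = 5
For k < 3: P[k] unchanged, delta_P[k] = 0
For k >= 3: P[k] shifts by exactly 5
Delta array: [0, 0, 0, 5, 5, 5, 5, 5]

Answer: [0, 0, 0, 5, 5, 5, 5, 5]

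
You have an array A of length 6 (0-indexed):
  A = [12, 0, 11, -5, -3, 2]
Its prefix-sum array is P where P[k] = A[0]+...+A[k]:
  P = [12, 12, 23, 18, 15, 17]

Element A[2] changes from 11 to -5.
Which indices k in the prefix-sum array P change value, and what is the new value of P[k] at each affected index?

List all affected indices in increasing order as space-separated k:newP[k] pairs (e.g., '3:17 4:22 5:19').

P[k] = A[0] + ... + A[k]
P[k] includes A[2] iff k >= 2
Affected indices: 2, 3, ..., 5; delta = -16
  P[2]: 23 + -16 = 7
  P[3]: 18 + -16 = 2
  P[4]: 15 + -16 = -1
  P[5]: 17 + -16 = 1

Answer: 2:7 3:2 4:-1 5:1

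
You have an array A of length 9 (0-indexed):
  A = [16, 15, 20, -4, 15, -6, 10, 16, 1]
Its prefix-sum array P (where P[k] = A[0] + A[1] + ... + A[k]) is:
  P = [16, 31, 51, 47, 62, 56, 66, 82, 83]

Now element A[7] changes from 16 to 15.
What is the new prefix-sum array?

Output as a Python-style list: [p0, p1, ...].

Change: A[7] 16 -> 15, delta = -1
P[k] for k < 7: unchanged (A[7] not included)
P[k] for k >= 7: shift by delta = -1
  P[0] = 16 + 0 = 16
  P[1] = 31 + 0 = 31
  P[2] = 51 + 0 = 51
  P[3] = 47 + 0 = 47
  P[4] = 62 + 0 = 62
  P[5] = 56 + 0 = 56
  P[6] = 66 + 0 = 66
  P[7] = 82 + -1 = 81
  P[8] = 83 + -1 = 82

Answer: [16, 31, 51, 47, 62, 56, 66, 81, 82]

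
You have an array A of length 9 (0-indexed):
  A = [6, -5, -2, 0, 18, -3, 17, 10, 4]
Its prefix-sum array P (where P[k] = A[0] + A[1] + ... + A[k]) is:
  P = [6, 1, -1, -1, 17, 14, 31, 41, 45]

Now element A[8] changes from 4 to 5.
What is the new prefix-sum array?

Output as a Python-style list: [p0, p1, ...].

Change: A[8] 4 -> 5, delta = 1
P[k] for k < 8: unchanged (A[8] not included)
P[k] for k >= 8: shift by delta = 1
  P[0] = 6 + 0 = 6
  P[1] = 1 + 0 = 1
  P[2] = -1 + 0 = -1
  P[3] = -1 + 0 = -1
  P[4] = 17 + 0 = 17
  P[5] = 14 + 0 = 14
  P[6] = 31 + 0 = 31
  P[7] = 41 + 0 = 41
  P[8] = 45 + 1 = 46

Answer: [6, 1, -1, -1, 17, 14, 31, 41, 46]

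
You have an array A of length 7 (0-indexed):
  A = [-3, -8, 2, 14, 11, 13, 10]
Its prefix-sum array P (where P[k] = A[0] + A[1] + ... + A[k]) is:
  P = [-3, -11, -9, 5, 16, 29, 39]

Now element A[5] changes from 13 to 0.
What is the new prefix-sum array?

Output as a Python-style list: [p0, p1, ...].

Change: A[5] 13 -> 0, delta = -13
P[k] for k < 5: unchanged (A[5] not included)
P[k] for k >= 5: shift by delta = -13
  P[0] = -3 + 0 = -3
  P[1] = -11 + 0 = -11
  P[2] = -9 + 0 = -9
  P[3] = 5 + 0 = 5
  P[4] = 16 + 0 = 16
  P[5] = 29 + -13 = 16
  P[6] = 39 + -13 = 26

Answer: [-3, -11, -9, 5, 16, 16, 26]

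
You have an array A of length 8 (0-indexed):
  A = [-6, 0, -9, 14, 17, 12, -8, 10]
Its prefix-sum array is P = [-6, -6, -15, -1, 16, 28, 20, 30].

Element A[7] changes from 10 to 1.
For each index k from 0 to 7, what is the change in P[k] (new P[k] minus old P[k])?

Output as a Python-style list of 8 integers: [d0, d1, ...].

Answer: [0, 0, 0, 0, 0, 0, 0, -9]

Derivation:
Element change: A[7] 10 -> 1, delta = -9
For k < 7: P[k] unchanged, delta_P[k] = 0
For k >= 7: P[k] shifts by exactly -9
Delta array: [0, 0, 0, 0, 0, 0, 0, -9]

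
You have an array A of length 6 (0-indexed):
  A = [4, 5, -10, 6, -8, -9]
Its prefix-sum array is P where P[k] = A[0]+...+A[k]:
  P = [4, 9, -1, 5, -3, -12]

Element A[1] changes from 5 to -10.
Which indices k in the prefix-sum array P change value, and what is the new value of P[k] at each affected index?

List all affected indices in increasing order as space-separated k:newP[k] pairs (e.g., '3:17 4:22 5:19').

P[k] = A[0] + ... + A[k]
P[k] includes A[1] iff k >= 1
Affected indices: 1, 2, ..., 5; delta = -15
  P[1]: 9 + -15 = -6
  P[2]: -1 + -15 = -16
  P[3]: 5 + -15 = -10
  P[4]: -3 + -15 = -18
  P[5]: -12 + -15 = -27

Answer: 1:-6 2:-16 3:-10 4:-18 5:-27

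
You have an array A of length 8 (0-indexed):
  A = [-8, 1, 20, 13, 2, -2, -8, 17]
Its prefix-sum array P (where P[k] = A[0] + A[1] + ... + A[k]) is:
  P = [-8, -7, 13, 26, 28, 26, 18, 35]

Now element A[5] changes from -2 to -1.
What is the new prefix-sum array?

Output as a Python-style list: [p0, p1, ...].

Answer: [-8, -7, 13, 26, 28, 27, 19, 36]

Derivation:
Change: A[5] -2 -> -1, delta = 1
P[k] for k < 5: unchanged (A[5] not included)
P[k] for k >= 5: shift by delta = 1
  P[0] = -8 + 0 = -8
  P[1] = -7 + 0 = -7
  P[2] = 13 + 0 = 13
  P[3] = 26 + 0 = 26
  P[4] = 28 + 0 = 28
  P[5] = 26 + 1 = 27
  P[6] = 18 + 1 = 19
  P[7] = 35 + 1 = 36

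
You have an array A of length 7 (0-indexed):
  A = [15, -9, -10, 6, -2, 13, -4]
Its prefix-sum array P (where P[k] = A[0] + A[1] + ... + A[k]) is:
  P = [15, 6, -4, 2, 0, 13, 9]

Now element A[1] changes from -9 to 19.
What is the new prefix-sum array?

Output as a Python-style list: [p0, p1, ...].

Answer: [15, 34, 24, 30, 28, 41, 37]

Derivation:
Change: A[1] -9 -> 19, delta = 28
P[k] for k < 1: unchanged (A[1] not included)
P[k] for k >= 1: shift by delta = 28
  P[0] = 15 + 0 = 15
  P[1] = 6 + 28 = 34
  P[2] = -4 + 28 = 24
  P[3] = 2 + 28 = 30
  P[4] = 0 + 28 = 28
  P[5] = 13 + 28 = 41
  P[6] = 9 + 28 = 37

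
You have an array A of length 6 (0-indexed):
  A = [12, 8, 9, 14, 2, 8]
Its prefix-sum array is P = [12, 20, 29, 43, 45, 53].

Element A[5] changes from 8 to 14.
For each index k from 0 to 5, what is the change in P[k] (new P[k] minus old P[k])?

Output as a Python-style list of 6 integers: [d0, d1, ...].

Element change: A[5] 8 -> 14, delta = 6
For k < 5: P[k] unchanged, delta_P[k] = 0
For k >= 5: P[k] shifts by exactly 6
Delta array: [0, 0, 0, 0, 0, 6]

Answer: [0, 0, 0, 0, 0, 6]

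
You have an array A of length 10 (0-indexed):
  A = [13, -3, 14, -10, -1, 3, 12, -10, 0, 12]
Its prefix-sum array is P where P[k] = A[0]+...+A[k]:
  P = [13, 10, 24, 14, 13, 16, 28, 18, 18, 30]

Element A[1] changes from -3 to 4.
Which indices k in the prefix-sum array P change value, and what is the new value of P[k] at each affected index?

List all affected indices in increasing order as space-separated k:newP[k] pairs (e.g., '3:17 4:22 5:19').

P[k] = A[0] + ... + A[k]
P[k] includes A[1] iff k >= 1
Affected indices: 1, 2, ..., 9; delta = 7
  P[1]: 10 + 7 = 17
  P[2]: 24 + 7 = 31
  P[3]: 14 + 7 = 21
  P[4]: 13 + 7 = 20
  P[5]: 16 + 7 = 23
  P[6]: 28 + 7 = 35
  P[7]: 18 + 7 = 25
  P[8]: 18 + 7 = 25
  P[9]: 30 + 7 = 37

Answer: 1:17 2:31 3:21 4:20 5:23 6:35 7:25 8:25 9:37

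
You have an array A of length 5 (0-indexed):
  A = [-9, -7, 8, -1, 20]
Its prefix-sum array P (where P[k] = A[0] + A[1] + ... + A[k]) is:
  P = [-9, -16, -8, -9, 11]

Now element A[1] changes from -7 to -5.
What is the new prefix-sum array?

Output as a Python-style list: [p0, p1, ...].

Answer: [-9, -14, -6, -7, 13]

Derivation:
Change: A[1] -7 -> -5, delta = 2
P[k] for k < 1: unchanged (A[1] not included)
P[k] for k >= 1: shift by delta = 2
  P[0] = -9 + 0 = -9
  P[1] = -16 + 2 = -14
  P[2] = -8 + 2 = -6
  P[3] = -9 + 2 = -7
  P[4] = 11 + 2 = 13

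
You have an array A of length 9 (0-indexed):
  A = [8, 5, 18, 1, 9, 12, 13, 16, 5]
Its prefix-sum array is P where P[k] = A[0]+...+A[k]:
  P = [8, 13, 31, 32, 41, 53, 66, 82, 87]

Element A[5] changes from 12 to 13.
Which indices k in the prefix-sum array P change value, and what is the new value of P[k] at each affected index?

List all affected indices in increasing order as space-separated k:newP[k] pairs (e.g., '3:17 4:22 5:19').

Answer: 5:54 6:67 7:83 8:88

Derivation:
P[k] = A[0] + ... + A[k]
P[k] includes A[5] iff k >= 5
Affected indices: 5, 6, ..., 8; delta = 1
  P[5]: 53 + 1 = 54
  P[6]: 66 + 1 = 67
  P[7]: 82 + 1 = 83
  P[8]: 87 + 1 = 88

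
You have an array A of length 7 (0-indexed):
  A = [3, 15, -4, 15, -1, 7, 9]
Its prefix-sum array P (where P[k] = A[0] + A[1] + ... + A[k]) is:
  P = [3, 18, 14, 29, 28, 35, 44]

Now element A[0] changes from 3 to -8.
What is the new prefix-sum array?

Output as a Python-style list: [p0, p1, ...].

Change: A[0] 3 -> -8, delta = -11
P[k] for k < 0: unchanged (A[0] not included)
P[k] for k >= 0: shift by delta = -11
  P[0] = 3 + -11 = -8
  P[1] = 18 + -11 = 7
  P[2] = 14 + -11 = 3
  P[3] = 29 + -11 = 18
  P[4] = 28 + -11 = 17
  P[5] = 35 + -11 = 24
  P[6] = 44 + -11 = 33

Answer: [-8, 7, 3, 18, 17, 24, 33]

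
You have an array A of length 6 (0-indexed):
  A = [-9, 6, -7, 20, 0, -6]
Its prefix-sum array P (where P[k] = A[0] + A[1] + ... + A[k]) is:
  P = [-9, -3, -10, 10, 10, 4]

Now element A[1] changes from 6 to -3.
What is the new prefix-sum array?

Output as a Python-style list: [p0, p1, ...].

Change: A[1] 6 -> -3, delta = -9
P[k] for k < 1: unchanged (A[1] not included)
P[k] for k >= 1: shift by delta = -9
  P[0] = -9 + 0 = -9
  P[1] = -3 + -9 = -12
  P[2] = -10 + -9 = -19
  P[3] = 10 + -9 = 1
  P[4] = 10 + -9 = 1
  P[5] = 4 + -9 = -5

Answer: [-9, -12, -19, 1, 1, -5]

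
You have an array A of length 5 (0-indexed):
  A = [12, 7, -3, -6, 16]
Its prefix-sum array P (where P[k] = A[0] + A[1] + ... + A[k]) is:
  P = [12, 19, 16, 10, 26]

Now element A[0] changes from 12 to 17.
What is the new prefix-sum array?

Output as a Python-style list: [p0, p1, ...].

Answer: [17, 24, 21, 15, 31]

Derivation:
Change: A[0] 12 -> 17, delta = 5
P[k] for k < 0: unchanged (A[0] not included)
P[k] for k >= 0: shift by delta = 5
  P[0] = 12 + 5 = 17
  P[1] = 19 + 5 = 24
  P[2] = 16 + 5 = 21
  P[3] = 10 + 5 = 15
  P[4] = 26 + 5 = 31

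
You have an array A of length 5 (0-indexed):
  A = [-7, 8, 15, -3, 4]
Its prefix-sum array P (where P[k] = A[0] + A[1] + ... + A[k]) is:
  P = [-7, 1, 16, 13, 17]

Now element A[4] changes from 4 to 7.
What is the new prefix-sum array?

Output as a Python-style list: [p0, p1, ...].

Change: A[4] 4 -> 7, delta = 3
P[k] for k < 4: unchanged (A[4] not included)
P[k] for k >= 4: shift by delta = 3
  P[0] = -7 + 0 = -7
  P[1] = 1 + 0 = 1
  P[2] = 16 + 0 = 16
  P[3] = 13 + 0 = 13
  P[4] = 17 + 3 = 20

Answer: [-7, 1, 16, 13, 20]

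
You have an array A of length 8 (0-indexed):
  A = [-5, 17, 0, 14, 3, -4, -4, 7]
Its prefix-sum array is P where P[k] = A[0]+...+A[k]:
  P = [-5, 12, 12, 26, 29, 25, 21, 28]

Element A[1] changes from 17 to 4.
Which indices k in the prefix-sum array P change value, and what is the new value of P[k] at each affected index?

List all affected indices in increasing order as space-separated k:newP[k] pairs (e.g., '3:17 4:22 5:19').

P[k] = A[0] + ... + A[k]
P[k] includes A[1] iff k >= 1
Affected indices: 1, 2, ..., 7; delta = -13
  P[1]: 12 + -13 = -1
  P[2]: 12 + -13 = -1
  P[3]: 26 + -13 = 13
  P[4]: 29 + -13 = 16
  P[5]: 25 + -13 = 12
  P[6]: 21 + -13 = 8
  P[7]: 28 + -13 = 15

Answer: 1:-1 2:-1 3:13 4:16 5:12 6:8 7:15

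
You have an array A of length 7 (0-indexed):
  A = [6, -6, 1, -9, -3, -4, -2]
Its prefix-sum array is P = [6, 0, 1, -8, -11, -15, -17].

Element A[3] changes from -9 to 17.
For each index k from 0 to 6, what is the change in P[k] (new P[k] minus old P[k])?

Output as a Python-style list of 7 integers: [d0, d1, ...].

Answer: [0, 0, 0, 26, 26, 26, 26]

Derivation:
Element change: A[3] -9 -> 17, delta = 26
For k < 3: P[k] unchanged, delta_P[k] = 0
For k >= 3: P[k] shifts by exactly 26
Delta array: [0, 0, 0, 26, 26, 26, 26]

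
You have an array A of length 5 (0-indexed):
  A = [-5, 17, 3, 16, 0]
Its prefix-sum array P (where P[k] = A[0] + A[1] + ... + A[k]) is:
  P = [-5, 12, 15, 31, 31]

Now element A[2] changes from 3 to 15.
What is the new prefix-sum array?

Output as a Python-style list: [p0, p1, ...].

Answer: [-5, 12, 27, 43, 43]

Derivation:
Change: A[2] 3 -> 15, delta = 12
P[k] for k < 2: unchanged (A[2] not included)
P[k] for k >= 2: shift by delta = 12
  P[0] = -5 + 0 = -5
  P[1] = 12 + 0 = 12
  P[2] = 15 + 12 = 27
  P[3] = 31 + 12 = 43
  P[4] = 31 + 12 = 43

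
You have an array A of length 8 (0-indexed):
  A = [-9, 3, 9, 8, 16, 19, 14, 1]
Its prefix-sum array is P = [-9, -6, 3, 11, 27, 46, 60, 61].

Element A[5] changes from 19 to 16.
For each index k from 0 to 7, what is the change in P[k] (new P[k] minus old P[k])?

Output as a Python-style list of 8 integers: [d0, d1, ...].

Answer: [0, 0, 0, 0, 0, -3, -3, -3]

Derivation:
Element change: A[5] 19 -> 16, delta = -3
For k < 5: P[k] unchanged, delta_P[k] = 0
For k >= 5: P[k] shifts by exactly -3
Delta array: [0, 0, 0, 0, 0, -3, -3, -3]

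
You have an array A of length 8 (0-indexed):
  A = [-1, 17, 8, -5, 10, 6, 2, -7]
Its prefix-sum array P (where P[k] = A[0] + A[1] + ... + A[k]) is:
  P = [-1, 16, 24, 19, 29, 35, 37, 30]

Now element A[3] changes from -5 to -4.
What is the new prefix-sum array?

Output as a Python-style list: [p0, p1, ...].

Answer: [-1, 16, 24, 20, 30, 36, 38, 31]

Derivation:
Change: A[3] -5 -> -4, delta = 1
P[k] for k < 3: unchanged (A[3] not included)
P[k] for k >= 3: shift by delta = 1
  P[0] = -1 + 0 = -1
  P[1] = 16 + 0 = 16
  P[2] = 24 + 0 = 24
  P[3] = 19 + 1 = 20
  P[4] = 29 + 1 = 30
  P[5] = 35 + 1 = 36
  P[6] = 37 + 1 = 38
  P[7] = 30 + 1 = 31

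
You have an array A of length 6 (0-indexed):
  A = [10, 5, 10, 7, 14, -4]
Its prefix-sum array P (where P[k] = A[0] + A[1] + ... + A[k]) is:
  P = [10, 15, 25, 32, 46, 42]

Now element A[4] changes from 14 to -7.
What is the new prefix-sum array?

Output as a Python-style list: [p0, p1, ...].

Answer: [10, 15, 25, 32, 25, 21]

Derivation:
Change: A[4] 14 -> -7, delta = -21
P[k] for k < 4: unchanged (A[4] not included)
P[k] for k >= 4: shift by delta = -21
  P[0] = 10 + 0 = 10
  P[1] = 15 + 0 = 15
  P[2] = 25 + 0 = 25
  P[3] = 32 + 0 = 32
  P[4] = 46 + -21 = 25
  P[5] = 42 + -21 = 21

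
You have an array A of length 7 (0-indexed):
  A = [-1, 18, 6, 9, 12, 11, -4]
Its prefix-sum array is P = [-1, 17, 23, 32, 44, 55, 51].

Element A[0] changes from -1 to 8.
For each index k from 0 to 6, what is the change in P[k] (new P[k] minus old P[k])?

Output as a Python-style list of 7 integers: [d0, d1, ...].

Element change: A[0] -1 -> 8, delta = 9
For k < 0: P[k] unchanged, delta_P[k] = 0
For k >= 0: P[k] shifts by exactly 9
Delta array: [9, 9, 9, 9, 9, 9, 9]

Answer: [9, 9, 9, 9, 9, 9, 9]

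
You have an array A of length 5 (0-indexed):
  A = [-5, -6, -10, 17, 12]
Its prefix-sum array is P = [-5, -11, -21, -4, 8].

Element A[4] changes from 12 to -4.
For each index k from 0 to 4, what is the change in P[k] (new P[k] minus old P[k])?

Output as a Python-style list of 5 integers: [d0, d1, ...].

Element change: A[4] 12 -> -4, delta = -16
For k < 4: P[k] unchanged, delta_P[k] = 0
For k >= 4: P[k] shifts by exactly -16
Delta array: [0, 0, 0, 0, -16]

Answer: [0, 0, 0, 0, -16]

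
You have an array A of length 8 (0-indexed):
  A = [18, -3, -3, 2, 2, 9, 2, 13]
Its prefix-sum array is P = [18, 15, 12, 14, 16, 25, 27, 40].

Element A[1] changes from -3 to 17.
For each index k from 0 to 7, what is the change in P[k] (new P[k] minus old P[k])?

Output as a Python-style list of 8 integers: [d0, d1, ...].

Answer: [0, 20, 20, 20, 20, 20, 20, 20]

Derivation:
Element change: A[1] -3 -> 17, delta = 20
For k < 1: P[k] unchanged, delta_P[k] = 0
For k >= 1: P[k] shifts by exactly 20
Delta array: [0, 20, 20, 20, 20, 20, 20, 20]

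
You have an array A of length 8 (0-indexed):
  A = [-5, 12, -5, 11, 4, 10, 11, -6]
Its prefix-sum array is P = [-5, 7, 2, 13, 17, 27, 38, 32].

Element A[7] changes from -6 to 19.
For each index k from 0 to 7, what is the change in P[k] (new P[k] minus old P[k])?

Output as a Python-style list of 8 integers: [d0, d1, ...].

Answer: [0, 0, 0, 0, 0, 0, 0, 25]

Derivation:
Element change: A[7] -6 -> 19, delta = 25
For k < 7: P[k] unchanged, delta_P[k] = 0
For k >= 7: P[k] shifts by exactly 25
Delta array: [0, 0, 0, 0, 0, 0, 0, 25]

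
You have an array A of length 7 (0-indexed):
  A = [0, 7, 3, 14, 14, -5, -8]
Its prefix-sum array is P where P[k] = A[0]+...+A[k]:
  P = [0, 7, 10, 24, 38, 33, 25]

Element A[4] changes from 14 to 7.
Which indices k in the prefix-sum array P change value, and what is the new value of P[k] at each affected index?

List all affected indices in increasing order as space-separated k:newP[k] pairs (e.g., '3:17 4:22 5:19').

P[k] = A[0] + ... + A[k]
P[k] includes A[4] iff k >= 4
Affected indices: 4, 5, ..., 6; delta = -7
  P[4]: 38 + -7 = 31
  P[5]: 33 + -7 = 26
  P[6]: 25 + -7 = 18

Answer: 4:31 5:26 6:18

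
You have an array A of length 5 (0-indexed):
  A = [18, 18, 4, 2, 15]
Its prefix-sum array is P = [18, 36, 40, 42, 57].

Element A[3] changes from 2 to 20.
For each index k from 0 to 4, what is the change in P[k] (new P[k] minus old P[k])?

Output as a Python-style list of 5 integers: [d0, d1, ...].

Element change: A[3] 2 -> 20, delta = 18
For k < 3: P[k] unchanged, delta_P[k] = 0
For k >= 3: P[k] shifts by exactly 18
Delta array: [0, 0, 0, 18, 18]

Answer: [0, 0, 0, 18, 18]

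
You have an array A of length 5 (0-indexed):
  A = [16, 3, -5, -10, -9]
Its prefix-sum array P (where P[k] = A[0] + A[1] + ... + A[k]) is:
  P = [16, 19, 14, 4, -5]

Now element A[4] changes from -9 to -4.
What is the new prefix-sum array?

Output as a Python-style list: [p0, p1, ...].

Answer: [16, 19, 14, 4, 0]

Derivation:
Change: A[4] -9 -> -4, delta = 5
P[k] for k < 4: unchanged (A[4] not included)
P[k] for k >= 4: shift by delta = 5
  P[0] = 16 + 0 = 16
  P[1] = 19 + 0 = 19
  P[2] = 14 + 0 = 14
  P[3] = 4 + 0 = 4
  P[4] = -5 + 5 = 0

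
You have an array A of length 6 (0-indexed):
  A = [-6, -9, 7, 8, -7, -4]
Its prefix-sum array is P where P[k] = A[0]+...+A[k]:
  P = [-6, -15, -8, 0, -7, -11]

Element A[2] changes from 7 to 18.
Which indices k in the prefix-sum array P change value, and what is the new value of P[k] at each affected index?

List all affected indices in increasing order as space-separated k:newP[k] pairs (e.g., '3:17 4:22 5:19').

Answer: 2:3 3:11 4:4 5:0

Derivation:
P[k] = A[0] + ... + A[k]
P[k] includes A[2] iff k >= 2
Affected indices: 2, 3, ..., 5; delta = 11
  P[2]: -8 + 11 = 3
  P[3]: 0 + 11 = 11
  P[4]: -7 + 11 = 4
  P[5]: -11 + 11 = 0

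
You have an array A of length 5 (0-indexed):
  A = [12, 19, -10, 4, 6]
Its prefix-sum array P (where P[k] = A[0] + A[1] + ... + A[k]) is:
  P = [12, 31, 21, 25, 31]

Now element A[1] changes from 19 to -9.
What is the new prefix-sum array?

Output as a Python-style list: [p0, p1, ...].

Answer: [12, 3, -7, -3, 3]

Derivation:
Change: A[1] 19 -> -9, delta = -28
P[k] for k < 1: unchanged (A[1] not included)
P[k] for k >= 1: shift by delta = -28
  P[0] = 12 + 0 = 12
  P[1] = 31 + -28 = 3
  P[2] = 21 + -28 = -7
  P[3] = 25 + -28 = -3
  P[4] = 31 + -28 = 3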